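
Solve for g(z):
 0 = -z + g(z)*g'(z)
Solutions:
 g(z) = -sqrt(C1 + z^2)
 g(z) = sqrt(C1 + z^2)


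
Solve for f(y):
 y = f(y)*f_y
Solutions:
 f(y) = -sqrt(C1 + y^2)
 f(y) = sqrt(C1 + y^2)


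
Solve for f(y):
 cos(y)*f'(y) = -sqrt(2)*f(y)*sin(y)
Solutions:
 f(y) = C1*cos(y)^(sqrt(2))


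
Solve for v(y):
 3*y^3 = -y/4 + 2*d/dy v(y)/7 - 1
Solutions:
 v(y) = C1 + 21*y^4/8 + 7*y^2/16 + 7*y/2


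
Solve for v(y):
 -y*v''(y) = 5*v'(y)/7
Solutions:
 v(y) = C1 + C2*y^(2/7)


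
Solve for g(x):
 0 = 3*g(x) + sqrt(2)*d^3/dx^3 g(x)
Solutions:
 g(x) = C3*exp(-2^(5/6)*3^(1/3)*x/2) + (C1*sin(6^(5/6)*x/4) + C2*cos(6^(5/6)*x/4))*exp(2^(5/6)*3^(1/3)*x/4)


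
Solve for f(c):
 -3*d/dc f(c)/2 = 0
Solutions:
 f(c) = C1


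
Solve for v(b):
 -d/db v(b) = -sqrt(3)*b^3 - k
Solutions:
 v(b) = C1 + sqrt(3)*b^4/4 + b*k


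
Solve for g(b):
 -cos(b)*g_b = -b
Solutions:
 g(b) = C1 + Integral(b/cos(b), b)


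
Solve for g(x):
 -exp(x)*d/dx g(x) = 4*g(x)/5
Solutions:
 g(x) = C1*exp(4*exp(-x)/5)


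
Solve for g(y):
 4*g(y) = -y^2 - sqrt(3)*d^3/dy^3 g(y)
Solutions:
 g(y) = C3*exp(-2^(2/3)*3^(5/6)*y/3) - y^2/4 + (C1*sin(2^(2/3)*3^(1/3)*y/2) + C2*cos(2^(2/3)*3^(1/3)*y/2))*exp(2^(2/3)*3^(5/6)*y/6)


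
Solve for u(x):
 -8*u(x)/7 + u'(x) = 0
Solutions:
 u(x) = C1*exp(8*x/7)


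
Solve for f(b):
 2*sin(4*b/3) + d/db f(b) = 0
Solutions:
 f(b) = C1 + 3*cos(4*b/3)/2


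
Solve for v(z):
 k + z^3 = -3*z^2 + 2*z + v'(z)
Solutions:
 v(z) = C1 + k*z + z^4/4 + z^3 - z^2


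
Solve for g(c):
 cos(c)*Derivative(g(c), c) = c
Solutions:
 g(c) = C1 + Integral(c/cos(c), c)


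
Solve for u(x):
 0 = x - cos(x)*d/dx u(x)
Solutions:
 u(x) = C1 + Integral(x/cos(x), x)


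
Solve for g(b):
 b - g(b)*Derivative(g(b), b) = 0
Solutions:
 g(b) = -sqrt(C1 + b^2)
 g(b) = sqrt(C1 + b^2)


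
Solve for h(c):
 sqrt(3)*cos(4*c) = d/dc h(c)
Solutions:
 h(c) = C1 + sqrt(3)*sin(4*c)/4


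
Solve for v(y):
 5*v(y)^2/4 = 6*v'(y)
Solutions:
 v(y) = -24/(C1 + 5*y)


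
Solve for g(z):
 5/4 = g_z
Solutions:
 g(z) = C1 + 5*z/4


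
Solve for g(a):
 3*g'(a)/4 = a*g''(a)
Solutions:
 g(a) = C1 + C2*a^(7/4)


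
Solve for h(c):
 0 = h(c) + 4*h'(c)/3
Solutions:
 h(c) = C1*exp(-3*c/4)


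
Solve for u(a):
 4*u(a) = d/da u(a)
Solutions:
 u(a) = C1*exp(4*a)


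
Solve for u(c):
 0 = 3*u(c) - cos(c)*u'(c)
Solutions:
 u(c) = C1*(sin(c) + 1)^(3/2)/(sin(c) - 1)^(3/2)


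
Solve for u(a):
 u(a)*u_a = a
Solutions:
 u(a) = -sqrt(C1 + a^2)
 u(a) = sqrt(C1 + a^2)


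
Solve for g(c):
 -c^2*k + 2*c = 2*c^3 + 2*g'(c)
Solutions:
 g(c) = C1 - c^4/4 - c^3*k/6 + c^2/2


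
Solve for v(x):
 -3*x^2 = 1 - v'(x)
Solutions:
 v(x) = C1 + x^3 + x


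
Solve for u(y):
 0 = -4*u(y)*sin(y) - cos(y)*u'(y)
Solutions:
 u(y) = C1*cos(y)^4


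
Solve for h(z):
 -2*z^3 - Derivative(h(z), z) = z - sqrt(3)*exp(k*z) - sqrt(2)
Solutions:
 h(z) = C1 - z^4/2 - z^2/2 + sqrt(2)*z + sqrt(3)*exp(k*z)/k


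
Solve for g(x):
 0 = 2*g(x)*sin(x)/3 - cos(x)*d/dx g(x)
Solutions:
 g(x) = C1/cos(x)^(2/3)


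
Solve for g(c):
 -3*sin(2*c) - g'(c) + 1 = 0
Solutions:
 g(c) = C1 + c + 3*cos(2*c)/2


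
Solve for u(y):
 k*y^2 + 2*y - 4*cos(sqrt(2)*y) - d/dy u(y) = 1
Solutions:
 u(y) = C1 + k*y^3/3 + y^2 - y - 2*sqrt(2)*sin(sqrt(2)*y)


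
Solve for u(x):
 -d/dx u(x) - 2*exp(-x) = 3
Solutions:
 u(x) = C1 - 3*x + 2*exp(-x)


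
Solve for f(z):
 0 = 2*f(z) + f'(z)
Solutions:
 f(z) = C1*exp(-2*z)


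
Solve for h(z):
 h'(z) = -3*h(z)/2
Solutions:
 h(z) = C1*exp(-3*z/2)


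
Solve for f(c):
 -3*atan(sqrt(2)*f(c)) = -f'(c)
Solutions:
 Integral(1/atan(sqrt(2)*_y), (_y, f(c))) = C1 + 3*c


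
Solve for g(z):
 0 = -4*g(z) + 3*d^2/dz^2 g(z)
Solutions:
 g(z) = C1*exp(-2*sqrt(3)*z/3) + C2*exp(2*sqrt(3)*z/3)


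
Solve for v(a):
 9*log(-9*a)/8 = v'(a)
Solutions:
 v(a) = C1 + 9*a*log(-a)/8 + 9*a*(-1 + 2*log(3))/8


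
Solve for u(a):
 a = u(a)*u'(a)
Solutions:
 u(a) = -sqrt(C1 + a^2)
 u(a) = sqrt(C1 + a^2)


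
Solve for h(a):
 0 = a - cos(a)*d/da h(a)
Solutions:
 h(a) = C1 + Integral(a/cos(a), a)


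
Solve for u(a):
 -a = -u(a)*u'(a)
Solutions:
 u(a) = -sqrt(C1 + a^2)
 u(a) = sqrt(C1 + a^2)


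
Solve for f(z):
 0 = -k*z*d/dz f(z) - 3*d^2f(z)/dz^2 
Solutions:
 f(z) = Piecewise((-sqrt(6)*sqrt(pi)*C1*erf(sqrt(6)*sqrt(k)*z/6)/(2*sqrt(k)) - C2, (k > 0) | (k < 0)), (-C1*z - C2, True))


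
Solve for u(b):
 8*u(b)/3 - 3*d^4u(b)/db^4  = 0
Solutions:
 u(b) = C1*exp(-2^(3/4)*sqrt(3)*b/3) + C2*exp(2^(3/4)*sqrt(3)*b/3) + C3*sin(2^(3/4)*sqrt(3)*b/3) + C4*cos(2^(3/4)*sqrt(3)*b/3)


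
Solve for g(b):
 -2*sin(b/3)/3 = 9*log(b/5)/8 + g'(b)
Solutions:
 g(b) = C1 - 9*b*log(b)/8 + 9*b/8 + 9*b*log(5)/8 + 2*cos(b/3)


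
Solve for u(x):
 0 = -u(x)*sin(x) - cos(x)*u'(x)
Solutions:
 u(x) = C1*cos(x)


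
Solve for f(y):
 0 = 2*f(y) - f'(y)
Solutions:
 f(y) = C1*exp(2*y)


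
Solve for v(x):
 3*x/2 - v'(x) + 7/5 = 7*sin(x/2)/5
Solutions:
 v(x) = C1 + 3*x^2/4 + 7*x/5 + 14*cos(x/2)/5


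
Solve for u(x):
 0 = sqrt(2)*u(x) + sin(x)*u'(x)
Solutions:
 u(x) = C1*(cos(x) + 1)^(sqrt(2)/2)/(cos(x) - 1)^(sqrt(2)/2)


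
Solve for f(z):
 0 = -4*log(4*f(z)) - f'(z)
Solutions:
 Integral(1/(log(_y) + 2*log(2)), (_y, f(z)))/4 = C1 - z


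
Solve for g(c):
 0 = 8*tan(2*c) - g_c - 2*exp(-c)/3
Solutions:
 g(c) = C1 + 2*log(tan(2*c)^2 + 1) + 2*exp(-c)/3


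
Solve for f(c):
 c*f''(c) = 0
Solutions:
 f(c) = C1 + C2*c


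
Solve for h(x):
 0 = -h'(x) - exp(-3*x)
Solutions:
 h(x) = C1 + exp(-3*x)/3


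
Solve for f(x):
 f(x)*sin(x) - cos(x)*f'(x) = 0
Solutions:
 f(x) = C1/cos(x)


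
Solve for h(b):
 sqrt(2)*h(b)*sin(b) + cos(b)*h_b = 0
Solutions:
 h(b) = C1*cos(b)^(sqrt(2))


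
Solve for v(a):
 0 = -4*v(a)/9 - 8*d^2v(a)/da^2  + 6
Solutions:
 v(a) = C1*sin(sqrt(2)*a/6) + C2*cos(sqrt(2)*a/6) + 27/2


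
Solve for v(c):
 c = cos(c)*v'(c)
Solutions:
 v(c) = C1 + Integral(c/cos(c), c)


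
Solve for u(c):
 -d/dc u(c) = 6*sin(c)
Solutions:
 u(c) = C1 + 6*cos(c)


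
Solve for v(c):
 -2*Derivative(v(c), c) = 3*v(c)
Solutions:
 v(c) = C1*exp(-3*c/2)


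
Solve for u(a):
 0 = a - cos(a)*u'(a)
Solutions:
 u(a) = C1 + Integral(a/cos(a), a)


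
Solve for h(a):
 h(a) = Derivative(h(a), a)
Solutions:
 h(a) = C1*exp(a)


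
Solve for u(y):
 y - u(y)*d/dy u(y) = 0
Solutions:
 u(y) = -sqrt(C1 + y^2)
 u(y) = sqrt(C1 + y^2)


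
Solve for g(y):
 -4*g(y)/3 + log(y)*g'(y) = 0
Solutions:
 g(y) = C1*exp(4*li(y)/3)


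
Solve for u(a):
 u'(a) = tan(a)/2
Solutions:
 u(a) = C1 - log(cos(a))/2


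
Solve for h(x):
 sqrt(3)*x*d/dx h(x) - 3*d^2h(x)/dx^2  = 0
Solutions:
 h(x) = C1 + C2*erfi(sqrt(2)*3^(3/4)*x/6)


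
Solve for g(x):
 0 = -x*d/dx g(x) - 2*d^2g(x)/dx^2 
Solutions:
 g(x) = C1 + C2*erf(x/2)


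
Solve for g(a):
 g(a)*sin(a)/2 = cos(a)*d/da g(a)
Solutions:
 g(a) = C1/sqrt(cos(a))


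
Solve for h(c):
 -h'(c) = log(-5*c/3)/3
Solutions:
 h(c) = C1 - c*log(-c)/3 + c*(-log(5) + 1 + log(3))/3


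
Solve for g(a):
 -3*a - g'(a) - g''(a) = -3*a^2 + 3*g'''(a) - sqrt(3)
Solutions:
 g(a) = C1 + a^3 - 9*a^2/2 - 9*a + sqrt(3)*a + (C2*sin(sqrt(11)*a/6) + C3*cos(sqrt(11)*a/6))*exp(-a/6)


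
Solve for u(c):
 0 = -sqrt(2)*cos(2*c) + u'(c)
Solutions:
 u(c) = C1 + sqrt(2)*sin(2*c)/2


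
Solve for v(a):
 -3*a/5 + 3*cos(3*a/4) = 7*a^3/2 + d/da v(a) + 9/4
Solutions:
 v(a) = C1 - 7*a^4/8 - 3*a^2/10 - 9*a/4 + 4*sin(3*a/4)


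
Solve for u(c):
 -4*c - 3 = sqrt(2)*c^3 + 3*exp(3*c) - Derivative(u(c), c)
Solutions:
 u(c) = C1 + sqrt(2)*c^4/4 + 2*c^2 + 3*c + exp(3*c)


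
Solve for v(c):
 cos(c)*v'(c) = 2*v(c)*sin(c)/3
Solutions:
 v(c) = C1/cos(c)^(2/3)


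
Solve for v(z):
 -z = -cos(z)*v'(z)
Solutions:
 v(z) = C1 + Integral(z/cos(z), z)


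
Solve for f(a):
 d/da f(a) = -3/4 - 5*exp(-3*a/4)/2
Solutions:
 f(a) = C1 - 3*a/4 + 10*exp(-3*a/4)/3


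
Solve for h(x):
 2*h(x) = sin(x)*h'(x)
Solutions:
 h(x) = C1*(cos(x) - 1)/(cos(x) + 1)


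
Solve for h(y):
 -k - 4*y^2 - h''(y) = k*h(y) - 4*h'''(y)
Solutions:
 h(y) = C1*exp(y*(-(-216*k + sqrt((216*k + 1)^2 - 1) - 1)^(1/3) + 1 - 1/(-216*k + sqrt((216*k + 1)^2 - 1) - 1)^(1/3))/12) + C2*exp(y*((-216*k + sqrt((216*k + 1)^2 - 1) - 1)^(1/3) - sqrt(3)*I*(-216*k + sqrt((216*k + 1)^2 - 1) - 1)^(1/3) + 2 - 4/((-1 + sqrt(3)*I)*(-216*k + sqrt((216*k + 1)^2 - 1) - 1)^(1/3)))/24) + C3*exp(y*((-216*k + sqrt((216*k + 1)^2 - 1) - 1)^(1/3) + sqrt(3)*I*(-216*k + sqrt((216*k + 1)^2 - 1) - 1)^(1/3) + 2 + 4/((1 + sqrt(3)*I)*(-216*k + sqrt((216*k + 1)^2 - 1) - 1)^(1/3)))/24) - 1 - 4*y^2/k + 8/k^2


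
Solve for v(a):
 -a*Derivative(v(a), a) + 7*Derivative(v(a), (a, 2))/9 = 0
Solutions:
 v(a) = C1 + C2*erfi(3*sqrt(14)*a/14)


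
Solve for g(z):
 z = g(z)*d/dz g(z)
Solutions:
 g(z) = -sqrt(C1 + z^2)
 g(z) = sqrt(C1 + z^2)


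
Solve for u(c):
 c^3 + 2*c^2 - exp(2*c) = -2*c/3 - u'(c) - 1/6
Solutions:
 u(c) = C1 - c^4/4 - 2*c^3/3 - c^2/3 - c/6 + exp(2*c)/2


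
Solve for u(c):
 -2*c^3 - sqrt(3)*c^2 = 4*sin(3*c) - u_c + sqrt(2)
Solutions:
 u(c) = C1 + c^4/2 + sqrt(3)*c^3/3 + sqrt(2)*c - 4*cos(3*c)/3


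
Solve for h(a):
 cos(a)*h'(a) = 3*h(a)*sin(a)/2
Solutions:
 h(a) = C1/cos(a)^(3/2)


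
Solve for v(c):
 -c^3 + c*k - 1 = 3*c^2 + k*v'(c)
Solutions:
 v(c) = C1 - c^4/(4*k) - c^3/k + c^2/2 - c/k


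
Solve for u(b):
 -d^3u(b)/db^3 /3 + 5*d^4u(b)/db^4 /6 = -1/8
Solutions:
 u(b) = C1 + C2*b + C3*b^2 + C4*exp(2*b/5) + b^3/16


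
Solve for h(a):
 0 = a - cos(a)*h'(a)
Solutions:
 h(a) = C1 + Integral(a/cos(a), a)


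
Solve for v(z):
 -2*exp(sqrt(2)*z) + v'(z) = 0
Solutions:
 v(z) = C1 + sqrt(2)*exp(sqrt(2)*z)


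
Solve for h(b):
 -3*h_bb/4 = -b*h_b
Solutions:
 h(b) = C1 + C2*erfi(sqrt(6)*b/3)


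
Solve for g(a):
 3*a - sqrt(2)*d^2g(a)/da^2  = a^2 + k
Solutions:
 g(a) = C1 + C2*a - sqrt(2)*a^4/24 + sqrt(2)*a^3/4 - sqrt(2)*a^2*k/4


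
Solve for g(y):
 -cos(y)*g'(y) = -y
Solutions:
 g(y) = C1 + Integral(y/cos(y), y)


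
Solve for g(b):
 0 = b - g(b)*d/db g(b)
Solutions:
 g(b) = -sqrt(C1 + b^2)
 g(b) = sqrt(C1 + b^2)


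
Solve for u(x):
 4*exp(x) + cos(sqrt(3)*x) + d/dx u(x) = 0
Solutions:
 u(x) = C1 - 4*exp(x) - sqrt(3)*sin(sqrt(3)*x)/3


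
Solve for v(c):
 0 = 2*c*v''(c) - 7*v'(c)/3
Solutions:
 v(c) = C1 + C2*c^(13/6)


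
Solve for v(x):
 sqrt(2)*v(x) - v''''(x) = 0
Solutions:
 v(x) = C1*exp(-2^(1/8)*x) + C2*exp(2^(1/8)*x) + C3*sin(2^(1/8)*x) + C4*cos(2^(1/8)*x)


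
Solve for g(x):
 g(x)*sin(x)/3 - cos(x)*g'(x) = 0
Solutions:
 g(x) = C1/cos(x)^(1/3)


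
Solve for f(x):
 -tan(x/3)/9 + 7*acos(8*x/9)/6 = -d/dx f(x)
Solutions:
 f(x) = C1 - 7*x*acos(8*x/9)/6 + 7*sqrt(81 - 64*x^2)/48 - log(cos(x/3))/3


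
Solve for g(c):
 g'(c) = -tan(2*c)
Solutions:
 g(c) = C1 + log(cos(2*c))/2


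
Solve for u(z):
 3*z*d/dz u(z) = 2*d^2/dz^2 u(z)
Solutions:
 u(z) = C1 + C2*erfi(sqrt(3)*z/2)


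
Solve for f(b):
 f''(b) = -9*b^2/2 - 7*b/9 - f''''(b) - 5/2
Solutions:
 f(b) = C1 + C2*b + C3*sin(b) + C4*cos(b) - 3*b^4/8 - 7*b^3/54 + 13*b^2/4


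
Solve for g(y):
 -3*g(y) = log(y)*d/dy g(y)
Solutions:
 g(y) = C1*exp(-3*li(y))


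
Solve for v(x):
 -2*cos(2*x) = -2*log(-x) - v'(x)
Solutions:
 v(x) = C1 - 2*x*log(-x) + 2*x + sin(2*x)


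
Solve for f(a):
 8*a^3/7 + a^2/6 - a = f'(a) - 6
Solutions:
 f(a) = C1 + 2*a^4/7 + a^3/18 - a^2/2 + 6*a


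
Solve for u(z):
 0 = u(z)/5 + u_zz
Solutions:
 u(z) = C1*sin(sqrt(5)*z/5) + C2*cos(sqrt(5)*z/5)


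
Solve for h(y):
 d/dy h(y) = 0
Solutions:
 h(y) = C1


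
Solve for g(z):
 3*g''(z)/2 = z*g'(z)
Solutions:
 g(z) = C1 + C2*erfi(sqrt(3)*z/3)


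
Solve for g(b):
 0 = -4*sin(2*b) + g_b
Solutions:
 g(b) = C1 - 2*cos(2*b)


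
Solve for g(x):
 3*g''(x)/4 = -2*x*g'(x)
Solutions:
 g(x) = C1 + C2*erf(2*sqrt(3)*x/3)


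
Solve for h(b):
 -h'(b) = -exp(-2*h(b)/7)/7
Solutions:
 h(b) = 7*log(-sqrt(C1 + b)) - 7*log(7) + 7*log(2)/2
 h(b) = 7*log(C1 + b)/2 - 7*log(7) + 7*log(2)/2


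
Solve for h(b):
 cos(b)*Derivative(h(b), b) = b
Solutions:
 h(b) = C1 + Integral(b/cos(b), b)


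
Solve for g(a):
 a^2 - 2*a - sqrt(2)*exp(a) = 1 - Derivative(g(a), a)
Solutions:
 g(a) = C1 - a^3/3 + a^2 + a + sqrt(2)*exp(a)


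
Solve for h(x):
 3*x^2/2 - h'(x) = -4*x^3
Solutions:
 h(x) = C1 + x^4 + x^3/2


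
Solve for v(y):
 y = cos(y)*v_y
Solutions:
 v(y) = C1 + Integral(y/cos(y), y)


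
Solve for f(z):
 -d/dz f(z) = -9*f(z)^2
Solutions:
 f(z) = -1/(C1 + 9*z)


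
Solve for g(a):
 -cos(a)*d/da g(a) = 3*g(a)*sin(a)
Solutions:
 g(a) = C1*cos(a)^3


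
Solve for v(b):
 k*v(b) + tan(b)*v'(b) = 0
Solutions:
 v(b) = C1*exp(-k*log(sin(b)))


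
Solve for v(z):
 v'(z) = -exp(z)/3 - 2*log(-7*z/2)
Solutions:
 v(z) = C1 - 2*z*log(-z) + 2*z*(-log(7) + log(2) + 1) - exp(z)/3


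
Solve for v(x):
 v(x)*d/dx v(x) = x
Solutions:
 v(x) = -sqrt(C1 + x^2)
 v(x) = sqrt(C1 + x^2)


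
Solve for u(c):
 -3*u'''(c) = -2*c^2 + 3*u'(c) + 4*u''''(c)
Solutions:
 u(c) = C1 + C2*exp(c*(-2 + (4*sqrt(39) + 25)^(-1/3) + (4*sqrt(39) + 25)^(1/3))/8)*sin(sqrt(3)*c*(-(4*sqrt(39) + 25)^(1/3) + (4*sqrt(39) + 25)^(-1/3))/8) + C3*exp(c*(-2 + (4*sqrt(39) + 25)^(-1/3) + (4*sqrt(39) + 25)^(1/3))/8)*cos(sqrt(3)*c*(-(4*sqrt(39) + 25)^(1/3) + (4*sqrt(39) + 25)^(-1/3))/8) + C4*exp(-c*((4*sqrt(39) + 25)^(-1/3) + 1 + (4*sqrt(39) + 25)^(1/3))/4) + 2*c^3/9 - 4*c/3


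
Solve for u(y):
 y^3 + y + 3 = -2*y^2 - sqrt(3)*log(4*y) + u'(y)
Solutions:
 u(y) = C1 + y^4/4 + 2*y^3/3 + y^2/2 + sqrt(3)*y*log(y) - sqrt(3)*y + 2*sqrt(3)*y*log(2) + 3*y


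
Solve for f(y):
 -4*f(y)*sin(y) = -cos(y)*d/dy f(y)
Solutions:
 f(y) = C1/cos(y)^4


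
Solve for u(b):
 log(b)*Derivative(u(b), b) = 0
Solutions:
 u(b) = C1


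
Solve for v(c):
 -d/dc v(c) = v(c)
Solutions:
 v(c) = C1*exp(-c)


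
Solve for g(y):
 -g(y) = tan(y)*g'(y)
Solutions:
 g(y) = C1/sin(y)


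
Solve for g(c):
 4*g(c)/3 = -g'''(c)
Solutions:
 g(c) = C3*exp(-6^(2/3)*c/3) + (C1*sin(2^(2/3)*3^(1/6)*c/2) + C2*cos(2^(2/3)*3^(1/6)*c/2))*exp(6^(2/3)*c/6)


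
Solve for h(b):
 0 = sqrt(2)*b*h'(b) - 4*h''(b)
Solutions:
 h(b) = C1 + C2*erfi(2^(3/4)*b/4)


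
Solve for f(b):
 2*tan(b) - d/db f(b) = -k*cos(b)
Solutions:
 f(b) = C1 + k*sin(b) - 2*log(cos(b))


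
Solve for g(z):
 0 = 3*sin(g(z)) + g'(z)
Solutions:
 g(z) = -acos((-C1 - exp(6*z))/(C1 - exp(6*z))) + 2*pi
 g(z) = acos((-C1 - exp(6*z))/(C1 - exp(6*z)))


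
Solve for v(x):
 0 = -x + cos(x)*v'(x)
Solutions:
 v(x) = C1 + Integral(x/cos(x), x)


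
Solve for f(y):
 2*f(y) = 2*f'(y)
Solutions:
 f(y) = C1*exp(y)


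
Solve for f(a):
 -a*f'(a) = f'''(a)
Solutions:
 f(a) = C1 + Integral(C2*airyai(-a) + C3*airybi(-a), a)


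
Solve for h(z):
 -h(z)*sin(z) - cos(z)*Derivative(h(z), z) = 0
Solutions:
 h(z) = C1*cos(z)


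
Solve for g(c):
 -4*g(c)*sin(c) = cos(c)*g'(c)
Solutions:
 g(c) = C1*cos(c)^4


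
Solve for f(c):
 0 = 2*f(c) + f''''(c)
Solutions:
 f(c) = (C1*sin(2^(3/4)*c/2) + C2*cos(2^(3/4)*c/2))*exp(-2^(3/4)*c/2) + (C3*sin(2^(3/4)*c/2) + C4*cos(2^(3/4)*c/2))*exp(2^(3/4)*c/2)


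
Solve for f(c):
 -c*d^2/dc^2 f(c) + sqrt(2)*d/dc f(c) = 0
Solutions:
 f(c) = C1 + C2*c^(1 + sqrt(2))


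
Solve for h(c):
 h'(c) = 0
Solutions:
 h(c) = C1


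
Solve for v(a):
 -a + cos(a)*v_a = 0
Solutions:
 v(a) = C1 + Integral(a/cos(a), a)


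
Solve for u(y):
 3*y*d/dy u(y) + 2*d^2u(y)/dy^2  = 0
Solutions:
 u(y) = C1 + C2*erf(sqrt(3)*y/2)


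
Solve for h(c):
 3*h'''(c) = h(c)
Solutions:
 h(c) = C3*exp(3^(2/3)*c/3) + (C1*sin(3^(1/6)*c/2) + C2*cos(3^(1/6)*c/2))*exp(-3^(2/3)*c/6)


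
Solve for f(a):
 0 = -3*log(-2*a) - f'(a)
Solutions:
 f(a) = C1 - 3*a*log(-a) + 3*a*(1 - log(2))


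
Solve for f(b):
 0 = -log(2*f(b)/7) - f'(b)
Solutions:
 Integral(1/(log(_y) - log(7) + log(2)), (_y, f(b))) = C1 - b


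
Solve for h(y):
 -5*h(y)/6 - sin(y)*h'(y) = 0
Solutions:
 h(y) = C1*(cos(y) + 1)^(5/12)/(cos(y) - 1)^(5/12)


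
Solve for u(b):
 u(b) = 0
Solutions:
 u(b) = 0


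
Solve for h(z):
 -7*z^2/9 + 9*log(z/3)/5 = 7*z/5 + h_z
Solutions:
 h(z) = C1 - 7*z^3/27 - 7*z^2/10 + 9*z*log(z)/5 - 9*z*log(3)/5 - 9*z/5


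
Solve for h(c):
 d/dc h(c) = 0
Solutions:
 h(c) = C1


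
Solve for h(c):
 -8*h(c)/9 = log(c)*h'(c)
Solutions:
 h(c) = C1*exp(-8*li(c)/9)


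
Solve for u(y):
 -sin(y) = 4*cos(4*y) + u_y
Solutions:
 u(y) = C1 - sin(4*y) + cos(y)


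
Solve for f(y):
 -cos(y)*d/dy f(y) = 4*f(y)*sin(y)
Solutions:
 f(y) = C1*cos(y)^4


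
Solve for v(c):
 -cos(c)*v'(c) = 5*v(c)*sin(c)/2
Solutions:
 v(c) = C1*cos(c)^(5/2)


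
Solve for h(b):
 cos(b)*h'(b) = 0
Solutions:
 h(b) = C1


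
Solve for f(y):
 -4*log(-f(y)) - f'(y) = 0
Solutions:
 -li(-f(y)) = C1 - 4*y


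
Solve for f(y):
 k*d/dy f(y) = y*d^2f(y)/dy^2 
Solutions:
 f(y) = C1 + y^(re(k) + 1)*(C2*sin(log(y)*Abs(im(k))) + C3*cos(log(y)*im(k)))


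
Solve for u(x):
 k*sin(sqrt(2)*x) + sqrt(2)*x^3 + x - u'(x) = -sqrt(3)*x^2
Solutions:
 u(x) = C1 - sqrt(2)*k*cos(sqrt(2)*x)/2 + sqrt(2)*x^4/4 + sqrt(3)*x^3/3 + x^2/2


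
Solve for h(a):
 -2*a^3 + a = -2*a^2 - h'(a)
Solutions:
 h(a) = C1 + a^4/2 - 2*a^3/3 - a^2/2


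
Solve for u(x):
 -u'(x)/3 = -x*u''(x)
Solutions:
 u(x) = C1 + C2*x^(4/3)


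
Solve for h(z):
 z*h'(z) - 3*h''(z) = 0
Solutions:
 h(z) = C1 + C2*erfi(sqrt(6)*z/6)


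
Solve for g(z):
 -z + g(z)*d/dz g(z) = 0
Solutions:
 g(z) = -sqrt(C1 + z^2)
 g(z) = sqrt(C1 + z^2)


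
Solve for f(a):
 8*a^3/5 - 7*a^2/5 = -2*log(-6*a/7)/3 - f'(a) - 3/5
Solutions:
 f(a) = C1 - 2*a^4/5 + 7*a^3/15 - 2*a*log(-a)/3 + a*(-10*log(6) + 1 + 10*log(7))/15


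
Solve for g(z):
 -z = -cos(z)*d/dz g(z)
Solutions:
 g(z) = C1 + Integral(z/cos(z), z)


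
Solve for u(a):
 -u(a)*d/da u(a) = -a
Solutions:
 u(a) = -sqrt(C1 + a^2)
 u(a) = sqrt(C1 + a^2)


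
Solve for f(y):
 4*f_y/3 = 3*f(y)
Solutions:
 f(y) = C1*exp(9*y/4)


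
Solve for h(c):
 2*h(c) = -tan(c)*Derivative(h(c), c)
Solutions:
 h(c) = C1/sin(c)^2


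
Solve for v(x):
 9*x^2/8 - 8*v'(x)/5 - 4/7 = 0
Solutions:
 v(x) = C1 + 15*x^3/64 - 5*x/14


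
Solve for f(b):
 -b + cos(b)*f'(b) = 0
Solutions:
 f(b) = C1 + Integral(b/cos(b), b)


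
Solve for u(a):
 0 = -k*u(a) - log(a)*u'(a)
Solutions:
 u(a) = C1*exp(-k*li(a))


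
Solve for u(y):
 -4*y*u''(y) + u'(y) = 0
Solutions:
 u(y) = C1 + C2*y^(5/4)


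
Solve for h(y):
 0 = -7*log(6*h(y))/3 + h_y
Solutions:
 -3*Integral(1/(log(_y) + log(6)), (_y, h(y)))/7 = C1 - y


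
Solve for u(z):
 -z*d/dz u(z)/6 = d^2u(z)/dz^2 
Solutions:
 u(z) = C1 + C2*erf(sqrt(3)*z/6)


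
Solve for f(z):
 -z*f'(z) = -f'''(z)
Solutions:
 f(z) = C1 + Integral(C2*airyai(z) + C3*airybi(z), z)


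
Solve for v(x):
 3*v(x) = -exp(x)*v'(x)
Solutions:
 v(x) = C1*exp(3*exp(-x))


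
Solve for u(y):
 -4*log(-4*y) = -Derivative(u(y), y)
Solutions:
 u(y) = C1 + 4*y*log(-y) + 4*y*(-1 + 2*log(2))


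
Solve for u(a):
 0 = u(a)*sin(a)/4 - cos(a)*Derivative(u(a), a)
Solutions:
 u(a) = C1/cos(a)^(1/4)


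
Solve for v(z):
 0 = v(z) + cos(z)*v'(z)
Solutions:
 v(z) = C1*sqrt(sin(z) - 1)/sqrt(sin(z) + 1)


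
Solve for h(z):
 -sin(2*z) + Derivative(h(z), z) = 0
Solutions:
 h(z) = C1 - cos(2*z)/2


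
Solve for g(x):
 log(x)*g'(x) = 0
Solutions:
 g(x) = C1


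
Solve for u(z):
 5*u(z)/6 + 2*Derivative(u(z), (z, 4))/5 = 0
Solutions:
 u(z) = (C1*sin(3^(3/4)*sqrt(5)*z/6) + C2*cos(3^(3/4)*sqrt(5)*z/6))*exp(-3^(3/4)*sqrt(5)*z/6) + (C3*sin(3^(3/4)*sqrt(5)*z/6) + C4*cos(3^(3/4)*sqrt(5)*z/6))*exp(3^(3/4)*sqrt(5)*z/6)


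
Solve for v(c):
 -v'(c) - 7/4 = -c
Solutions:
 v(c) = C1 + c^2/2 - 7*c/4


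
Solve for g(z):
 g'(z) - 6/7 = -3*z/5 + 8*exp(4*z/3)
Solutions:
 g(z) = C1 - 3*z^2/10 + 6*z/7 + 6*exp(4*z/3)


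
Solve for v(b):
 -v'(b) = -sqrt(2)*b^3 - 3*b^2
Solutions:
 v(b) = C1 + sqrt(2)*b^4/4 + b^3


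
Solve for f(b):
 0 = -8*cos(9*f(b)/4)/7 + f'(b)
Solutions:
 -8*b/7 - 2*log(sin(9*f(b)/4) - 1)/9 + 2*log(sin(9*f(b)/4) + 1)/9 = C1


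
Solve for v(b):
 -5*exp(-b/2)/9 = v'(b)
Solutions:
 v(b) = C1 + 10*exp(-b/2)/9


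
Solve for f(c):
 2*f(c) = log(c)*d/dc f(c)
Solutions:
 f(c) = C1*exp(2*li(c))


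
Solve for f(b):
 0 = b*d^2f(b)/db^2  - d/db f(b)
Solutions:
 f(b) = C1 + C2*b^2


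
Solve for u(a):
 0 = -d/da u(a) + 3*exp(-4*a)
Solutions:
 u(a) = C1 - 3*exp(-4*a)/4


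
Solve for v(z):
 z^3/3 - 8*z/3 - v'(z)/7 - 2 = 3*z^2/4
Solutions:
 v(z) = C1 + 7*z^4/12 - 7*z^3/4 - 28*z^2/3 - 14*z


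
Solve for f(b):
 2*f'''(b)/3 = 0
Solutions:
 f(b) = C1 + C2*b + C3*b^2


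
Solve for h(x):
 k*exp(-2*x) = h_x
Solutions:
 h(x) = C1 - k*exp(-2*x)/2


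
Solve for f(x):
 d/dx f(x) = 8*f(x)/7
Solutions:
 f(x) = C1*exp(8*x/7)


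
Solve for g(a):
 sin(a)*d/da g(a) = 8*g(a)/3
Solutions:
 g(a) = C1*(cos(a) - 1)^(4/3)/(cos(a) + 1)^(4/3)


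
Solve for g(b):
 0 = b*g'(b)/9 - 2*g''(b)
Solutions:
 g(b) = C1 + C2*erfi(b/6)


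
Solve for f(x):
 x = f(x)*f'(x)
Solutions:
 f(x) = -sqrt(C1 + x^2)
 f(x) = sqrt(C1 + x^2)


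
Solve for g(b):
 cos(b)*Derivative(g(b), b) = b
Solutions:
 g(b) = C1 + Integral(b/cos(b), b)


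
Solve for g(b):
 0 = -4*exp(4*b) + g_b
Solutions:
 g(b) = C1 + exp(4*b)


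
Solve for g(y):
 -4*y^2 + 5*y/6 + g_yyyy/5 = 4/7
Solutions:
 g(y) = C1 + C2*y + C3*y^2 + C4*y^3 + y^6/18 - 5*y^5/144 + 5*y^4/42


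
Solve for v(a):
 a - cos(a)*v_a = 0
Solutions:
 v(a) = C1 + Integral(a/cos(a), a)


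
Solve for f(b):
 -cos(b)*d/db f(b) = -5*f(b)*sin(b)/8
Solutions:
 f(b) = C1/cos(b)^(5/8)


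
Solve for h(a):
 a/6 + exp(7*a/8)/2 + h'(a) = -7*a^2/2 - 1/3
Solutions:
 h(a) = C1 - 7*a^3/6 - a^2/12 - a/3 - 4*exp(7*a/8)/7


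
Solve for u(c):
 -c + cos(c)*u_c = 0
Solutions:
 u(c) = C1 + Integral(c/cos(c), c)


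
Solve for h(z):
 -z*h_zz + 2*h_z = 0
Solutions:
 h(z) = C1 + C2*z^3


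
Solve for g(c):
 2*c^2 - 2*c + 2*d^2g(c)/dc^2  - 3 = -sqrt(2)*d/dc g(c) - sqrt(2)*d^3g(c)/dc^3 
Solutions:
 g(c) = C1 - sqrt(2)*c^3/3 + sqrt(2)*c^2/2 + 2*c^2 - 2*c - sqrt(2)*c/2 + (C2*sin(sqrt(2)*c/2) + C3*cos(sqrt(2)*c/2))*exp(-sqrt(2)*c/2)


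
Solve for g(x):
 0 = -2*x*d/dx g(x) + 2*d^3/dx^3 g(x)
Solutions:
 g(x) = C1 + Integral(C2*airyai(x) + C3*airybi(x), x)


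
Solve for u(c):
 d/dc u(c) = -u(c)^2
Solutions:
 u(c) = 1/(C1 + c)


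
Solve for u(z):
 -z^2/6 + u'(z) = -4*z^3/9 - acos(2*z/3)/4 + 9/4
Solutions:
 u(z) = C1 - z^4/9 + z^3/18 - z*acos(2*z/3)/4 + 9*z/4 + sqrt(9 - 4*z^2)/8


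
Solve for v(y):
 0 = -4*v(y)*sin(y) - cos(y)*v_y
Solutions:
 v(y) = C1*cos(y)^4


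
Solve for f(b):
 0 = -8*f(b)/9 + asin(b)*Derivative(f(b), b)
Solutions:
 f(b) = C1*exp(8*Integral(1/asin(b), b)/9)


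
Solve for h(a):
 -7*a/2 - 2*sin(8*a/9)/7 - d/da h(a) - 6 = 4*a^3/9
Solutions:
 h(a) = C1 - a^4/9 - 7*a^2/4 - 6*a + 9*cos(8*a/9)/28


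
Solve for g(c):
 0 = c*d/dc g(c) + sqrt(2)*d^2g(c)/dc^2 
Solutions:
 g(c) = C1 + C2*erf(2^(1/4)*c/2)


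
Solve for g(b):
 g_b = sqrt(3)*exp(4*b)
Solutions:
 g(b) = C1 + sqrt(3)*exp(4*b)/4


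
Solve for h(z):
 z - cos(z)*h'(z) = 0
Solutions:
 h(z) = C1 + Integral(z/cos(z), z)


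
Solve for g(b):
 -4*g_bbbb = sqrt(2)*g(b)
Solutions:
 g(b) = (C1*sin(2^(1/8)*b/2) + C2*cos(2^(1/8)*b/2))*exp(-2^(1/8)*b/2) + (C3*sin(2^(1/8)*b/2) + C4*cos(2^(1/8)*b/2))*exp(2^(1/8)*b/2)


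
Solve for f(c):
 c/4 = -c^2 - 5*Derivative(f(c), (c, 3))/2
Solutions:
 f(c) = C1 + C2*c + C3*c^2 - c^5/150 - c^4/240


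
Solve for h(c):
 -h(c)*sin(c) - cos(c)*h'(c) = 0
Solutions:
 h(c) = C1*cos(c)


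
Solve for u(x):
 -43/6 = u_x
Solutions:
 u(x) = C1 - 43*x/6


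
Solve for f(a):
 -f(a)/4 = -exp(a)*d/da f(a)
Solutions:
 f(a) = C1*exp(-exp(-a)/4)


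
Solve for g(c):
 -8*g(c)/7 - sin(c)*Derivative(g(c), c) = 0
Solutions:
 g(c) = C1*(cos(c) + 1)^(4/7)/(cos(c) - 1)^(4/7)


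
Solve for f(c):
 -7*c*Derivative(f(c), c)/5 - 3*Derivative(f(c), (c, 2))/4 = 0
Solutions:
 f(c) = C1 + C2*erf(sqrt(210)*c/15)


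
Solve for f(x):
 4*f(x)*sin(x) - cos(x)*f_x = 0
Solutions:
 f(x) = C1/cos(x)^4


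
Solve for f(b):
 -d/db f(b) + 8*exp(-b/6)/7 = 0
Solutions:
 f(b) = C1 - 48*exp(-b/6)/7


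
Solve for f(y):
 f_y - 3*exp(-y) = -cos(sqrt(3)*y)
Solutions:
 f(y) = C1 - sqrt(3)*sin(sqrt(3)*y)/3 - 3*exp(-y)


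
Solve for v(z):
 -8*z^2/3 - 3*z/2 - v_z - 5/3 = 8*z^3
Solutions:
 v(z) = C1 - 2*z^4 - 8*z^3/9 - 3*z^2/4 - 5*z/3


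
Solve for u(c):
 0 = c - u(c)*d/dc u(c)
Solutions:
 u(c) = -sqrt(C1 + c^2)
 u(c) = sqrt(C1 + c^2)


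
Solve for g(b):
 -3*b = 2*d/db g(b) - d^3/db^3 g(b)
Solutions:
 g(b) = C1 + C2*exp(-sqrt(2)*b) + C3*exp(sqrt(2)*b) - 3*b^2/4


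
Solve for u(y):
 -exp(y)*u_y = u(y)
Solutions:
 u(y) = C1*exp(exp(-y))


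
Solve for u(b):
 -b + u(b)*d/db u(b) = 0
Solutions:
 u(b) = -sqrt(C1 + b^2)
 u(b) = sqrt(C1 + b^2)


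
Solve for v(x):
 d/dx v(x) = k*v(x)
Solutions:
 v(x) = C1*exp(k*x)


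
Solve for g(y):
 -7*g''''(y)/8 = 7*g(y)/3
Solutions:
 g(y) = (C1*sin(2^(1/4)*3^(3/4)*y/3) + C2*cos(2^(1/4)*3^(3/4)*y/3))*exp(-2^(1/4)*3^(3/4)*y/3) + (C3*sin(2^(1/4)*3^(3/4)*y/3) + C4*cos(2^(1/4)*3^(3/4)*y/3))*exp(2^(1/4)*3^(3/4)*y/3)


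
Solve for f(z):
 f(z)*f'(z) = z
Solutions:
 f(z) = -sqrt(C1 + z^2)
 f(z) = sqrt(C1 + z^2)


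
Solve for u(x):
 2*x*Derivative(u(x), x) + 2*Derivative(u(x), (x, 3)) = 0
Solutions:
 u(x) = C1 + Integral(C2*airyai(-x) + C3*airybi(-x), x)


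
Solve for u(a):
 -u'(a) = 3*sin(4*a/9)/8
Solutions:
 u(a) = C1 + 27*cos(4*a/9)/32


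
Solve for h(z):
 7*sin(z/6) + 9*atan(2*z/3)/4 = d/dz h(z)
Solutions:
 h(z) = C1 + 9*z*atan(2*z/3)/4 - 27*log(4*z^2 + 9)/16 - 42*cos(z/6)


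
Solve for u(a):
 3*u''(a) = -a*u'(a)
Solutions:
 u(a) = C1 + C2*erf(sqrt(6)*a/6)


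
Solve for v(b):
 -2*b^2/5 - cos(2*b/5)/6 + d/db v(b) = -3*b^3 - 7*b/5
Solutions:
 v(b) = C1 - 3*b^4/4 + 2*b^3/15 - 7*b^2/10 + 5*sin(2*b/5)/12


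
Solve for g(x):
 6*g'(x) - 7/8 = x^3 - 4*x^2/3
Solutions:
 g(x) = C1 + x^4/24 - 2*x^3/27 + 7*x/48


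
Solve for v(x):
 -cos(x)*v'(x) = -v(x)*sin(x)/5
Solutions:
 v(x) = C1/cos(x)^(1/5)


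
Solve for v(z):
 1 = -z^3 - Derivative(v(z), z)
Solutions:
 v(z) = C1 - z^4/4 - z


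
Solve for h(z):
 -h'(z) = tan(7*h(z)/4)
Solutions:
 h(z) = -4*asin(C1*exp(-7*z/4))/7 + 4*pi/7
 h(z) = 4*asin(C1*exp(-7*z/4))/7


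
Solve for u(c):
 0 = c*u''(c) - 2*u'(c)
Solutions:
 u(c) = C1 + C2*c^3


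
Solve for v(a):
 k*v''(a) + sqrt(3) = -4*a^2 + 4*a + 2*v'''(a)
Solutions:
 v(a) = C1 + C2*a + C3*exp(a*k/2) - a^4/(3*k) + 2*a^3*(1 - 4/k)/(3*k) + a^2*(-sqrt(3)/2 + 4/k - 16/k^2)/k


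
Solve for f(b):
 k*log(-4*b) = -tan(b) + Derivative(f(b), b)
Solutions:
 f(b) = C1 + b*k*(log(-b) - 1) + 2*b*k*log(2) - log(cos(b))


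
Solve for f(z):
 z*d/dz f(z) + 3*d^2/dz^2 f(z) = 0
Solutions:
 f(z) = C1 + C2*erf(sqrt(6)*z/6)


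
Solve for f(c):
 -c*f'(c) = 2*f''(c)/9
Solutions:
 f(c) = C1 + C2*erf(3*c/2)


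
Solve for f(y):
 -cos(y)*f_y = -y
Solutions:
 f(y) = C1 + Integral(y/cos(y), y)


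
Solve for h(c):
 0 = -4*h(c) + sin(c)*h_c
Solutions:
 h(c) = C1*(cos(c)^2 - 2*cos(c) + 1)/(cos(c)^2 + 2*cos(c) + 1)


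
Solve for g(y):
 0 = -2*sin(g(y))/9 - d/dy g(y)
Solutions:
 2*y/9 + log(cos(g(y)) - 1)/2 - log(cos(g(y)) + 1)/2 = C1


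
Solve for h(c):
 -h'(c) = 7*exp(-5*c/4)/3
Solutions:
 h(c) = C1 + 28*exp(-5*c/4)/15


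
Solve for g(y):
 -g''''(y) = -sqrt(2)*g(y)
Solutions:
 g(y) = C1*exp(-2^(1/8)*y) + C2*exp(2^(1/8)*y) + C3*sin(2^(1/8)*y) + C4*cos(2^(1/8)*y)


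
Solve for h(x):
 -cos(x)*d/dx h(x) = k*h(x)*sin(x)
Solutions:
 h(x) = C1*exp(k*log(cos(x)))


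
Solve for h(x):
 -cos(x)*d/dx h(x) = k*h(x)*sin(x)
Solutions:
 h(x) = C1*exp(k*log(cos(x)))


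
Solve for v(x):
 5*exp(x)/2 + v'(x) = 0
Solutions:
 v(x) = C1 - 5*exp(x)/2


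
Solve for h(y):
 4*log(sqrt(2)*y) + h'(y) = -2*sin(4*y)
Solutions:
 h(y) = C1 - 4*y*log(y) - 2*y*log(2) + 4*y + cos(4*y)/2


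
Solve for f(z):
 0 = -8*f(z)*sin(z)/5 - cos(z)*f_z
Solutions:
 f(z) = C1*cos(z)^(8/5)


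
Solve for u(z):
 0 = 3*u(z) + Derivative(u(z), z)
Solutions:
 u(z) = C1*exp(-3*z)


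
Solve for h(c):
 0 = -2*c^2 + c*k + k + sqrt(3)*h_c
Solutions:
 h(c) = C1 + 2*sqrt(3)*c^3/9 - sqrt(3)*c^2*k/6 - sqrt(3)*c*k/3


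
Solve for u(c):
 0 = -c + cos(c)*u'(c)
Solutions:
 u(c) = C1 + Integral(c/cos(c), c)


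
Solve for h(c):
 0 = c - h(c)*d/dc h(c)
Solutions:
 h(c) = -sqrt(C1 + c^2)
 h(c) = sqrt(C1 + c^2)


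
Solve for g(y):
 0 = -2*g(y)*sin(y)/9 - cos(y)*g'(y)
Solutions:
 g(y) = C1*cos(y)^(2/9)


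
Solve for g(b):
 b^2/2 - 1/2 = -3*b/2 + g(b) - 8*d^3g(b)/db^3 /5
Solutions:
 g(b) = C3*exp(5^(1/3)*b/2) + b^2/2 + 3*b/2 + (C1*sin(sqrt(3)*5^(1/3)*b/4) + C2*cos(sqrt(3)*5^(1/3)*b/4))*exp(-5^(1/3)*b/4) - 1/2


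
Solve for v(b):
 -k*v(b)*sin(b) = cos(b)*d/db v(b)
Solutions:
 v(b) = C1*exp(k*log(cos(b)))


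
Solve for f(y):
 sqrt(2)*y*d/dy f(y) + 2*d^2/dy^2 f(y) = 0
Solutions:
 f(y) = C1 + C2*erf(2^(1/4)*y/2)


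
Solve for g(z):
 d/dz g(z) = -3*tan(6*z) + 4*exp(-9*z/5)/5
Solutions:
 g(z) = C1 - log(tan(6*z)^2 + 1)/4 - 4*exp(-9*z/5)/9


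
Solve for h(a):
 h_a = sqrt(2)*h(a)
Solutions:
 h(a) = C1*exp(sqrt(2)*a)


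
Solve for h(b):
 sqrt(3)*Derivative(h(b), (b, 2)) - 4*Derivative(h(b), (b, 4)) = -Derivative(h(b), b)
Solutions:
 h(b) = C1 + C2*exp(-b*(3^(5/6)/(sqrt(9 - sqrt(3)) + 3)^(1/3) + 3^(2/3)*(sqrt(9 - sqrt(3)) + 3)^(1/3))/12)*sin(b*(-3^(1/6)*(sqrt(9 - sqrt(3)) + 3)^(1/3) + 3^(1/3)/(sqrt(9 - sqrt(3)) + 3)^(1/3))/4) + C3*exp(-b*(3^(5/6)/(sqrt(9 - sqrt(3)) + 3)^(1/3) + 3^(2/3)*(sqrt(9 - sqrt(3)) + 3)^(1/3))/12)*cos(b*(-3^(1/6)*(sqrt(9 - sqrt(3)) + 3)^(1/3) + 3^(1/3)/(sqrt(9 - sqrt(3)) + 3)^(1/3))/4) + C4*exp(b*(3^(5/6)/(sqrt(9 - sqrt(3)) + 3)^(1/3) + 3^(2/3)*(sqrt(9 - sqrt(3)) + 3)^(1/3))/6)


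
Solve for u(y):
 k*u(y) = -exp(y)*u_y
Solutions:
 u(y) = C1*exp(k*exp(-y))


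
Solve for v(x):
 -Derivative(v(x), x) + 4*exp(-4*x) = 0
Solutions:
 v(x) = C1 - exp(-4*x)


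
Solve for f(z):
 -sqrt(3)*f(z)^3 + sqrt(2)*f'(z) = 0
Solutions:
 f(z) = -sqrt(-1/(C1 + sqrt(6)*z))
 f(z) = sqrt(-1/(C1 + sqrt(6)*z))


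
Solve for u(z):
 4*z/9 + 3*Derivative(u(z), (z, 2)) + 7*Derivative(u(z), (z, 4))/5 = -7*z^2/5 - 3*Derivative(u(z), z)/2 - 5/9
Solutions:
 u(z) = C1 + C2*exp(-70^(1/3)*z*(-(21 + sqrt(1001))^(1/3) + 2*70^(1/3)/(21 + sqrt(1001))^(1/3))/28)*sin(sqrt(3)*70^(1/3)*z*(2*70^(1/3)/(21 + sqrt(1001))^(1/3) + (21 + sqrt(1001))^(1/3))/28) + C3*exp(-70^(1/3)*z*(-(21 + sqrt(1001))^(1/3) + 2*70^(1/3)/(21 + sqrt(1001))^(1/3))/28)*cos(sqrt(3)*70^(1/3)*z*(2*70^(1/3)/(21 + sqrt(1001))^(1/3) + (21 + sqrt(1001))^(1/3))/28) + C4*exp(70^(1/3)*z*(-(21 + sqrt(1001))^(1/3) + 2*70^(1/3)/(21 + sqrt(1001))^(1/3))/14) - 14*z^3/45 + 232*z^2/135 - 326*z/45


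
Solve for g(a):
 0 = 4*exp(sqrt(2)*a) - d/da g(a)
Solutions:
 g(a) = C1 + 2*sqrt(2)*exp(sqrt(2)*a)


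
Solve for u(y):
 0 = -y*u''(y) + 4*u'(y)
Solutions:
 u(y) = C1 + C2*y^5


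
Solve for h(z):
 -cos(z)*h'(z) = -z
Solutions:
 h(z) = C1 + Integral(z/cos(z), z)


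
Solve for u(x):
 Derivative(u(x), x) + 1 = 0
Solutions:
 u(x) = C1 - x


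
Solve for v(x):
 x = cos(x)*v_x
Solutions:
 v(x) = C1 + Integral(x/cos(x), x)


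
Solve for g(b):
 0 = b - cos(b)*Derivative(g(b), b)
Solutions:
 g(b) = C1 + Integral(b/cos(b), b)


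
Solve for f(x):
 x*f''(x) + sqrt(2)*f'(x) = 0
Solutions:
 f(x) = C1 + C2*x^(1 - sqrt(2))


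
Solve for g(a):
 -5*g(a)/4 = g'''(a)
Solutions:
 g(a) = C3*exp(-10^(1/3)*a/2) + (C1*sin(10^(1/3)*sqrt(3)*a/4) + C2*cos(10^(1/3)*sqrt(3)*a/4))*exp(10^(1/3)*a/4)


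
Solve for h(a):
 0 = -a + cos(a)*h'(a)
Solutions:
 h(a) = C1 + Integral(a/cos(a), a)


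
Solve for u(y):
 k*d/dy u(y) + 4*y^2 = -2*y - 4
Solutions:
 u(y) = C1 - 4*y^3/(3*k) - y^2/k - 4*y/k


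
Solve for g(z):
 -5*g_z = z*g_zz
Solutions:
 g(z) = C1 + C2/z^4


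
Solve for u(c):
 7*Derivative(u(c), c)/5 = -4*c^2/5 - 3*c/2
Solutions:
 u(c) = C1 - 4*c^3/21 - 15*c^2/28


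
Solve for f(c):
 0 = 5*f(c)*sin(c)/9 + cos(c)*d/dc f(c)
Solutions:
 f(c) = C1*cos(c)^(5/9)


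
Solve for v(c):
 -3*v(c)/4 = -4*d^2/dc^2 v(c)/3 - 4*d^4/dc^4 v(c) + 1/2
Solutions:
 v(c) = C1*exp(-sqrt(3)*c*sqrt(-2 + sqrt(31))/6) + C2*exp(sqrt(3)*c*sqrt(-2 + sqrt(31))/6) + C3*sin(sqrt(3)*c*sqrt(2 + sqrt(31))/6) + C4*cos(sqrt(3)*c*sqrt(2 + sqrt(31))/6) - 2/3


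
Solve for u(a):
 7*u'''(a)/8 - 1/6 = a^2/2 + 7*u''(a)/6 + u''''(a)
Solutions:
 u(a) = C1 + C2*a - a^4/28 - 3*a^3/28 + 43*a^2/784 + (C3*sin(sqrt(2247)*a/48) + C4*cos(sqrt(2247)*a/48))*exp(7*a/16)


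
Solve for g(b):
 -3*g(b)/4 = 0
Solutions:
 g(b) = 0


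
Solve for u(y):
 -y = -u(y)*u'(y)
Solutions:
 u(y) = -sqrt(C1 + y^2)
 u(y) = sqrt(C1 + y^2)


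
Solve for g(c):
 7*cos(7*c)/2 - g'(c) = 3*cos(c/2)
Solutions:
 g(c) = C1 - 6*sin(c/2) + sin(7*c)/2


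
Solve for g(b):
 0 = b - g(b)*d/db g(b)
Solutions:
 g(b) = -sqrt(C1 + b^2)
 g(b) = sqrt(C1 + b^2)


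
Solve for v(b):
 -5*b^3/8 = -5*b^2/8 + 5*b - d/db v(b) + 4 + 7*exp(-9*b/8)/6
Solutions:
 v(b) = C1 + 5*b^4/32 - 5*b^3/24 + 5*b^2/2 + 4*b - 28*exp(-9*b/8)/27


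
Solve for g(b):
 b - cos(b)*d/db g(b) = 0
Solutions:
 g(b) = C1 + Integral(b/cos(b), b)


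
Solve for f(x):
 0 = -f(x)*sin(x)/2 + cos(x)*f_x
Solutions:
 f(x) = C1/sqrt(cos(x))


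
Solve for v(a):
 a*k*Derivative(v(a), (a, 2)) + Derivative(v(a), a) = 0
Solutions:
 v(a) = C1 + a^(((re(k) - 1)*re(k) + im(k)^2)/(re(k)^2 + im(k)^2))*(C2*sin(log(a)*Abs(im(k))/(re(k)^2 + im(k)^2)) + C3*cos(log(a)*im(k)/(re(k)^2 + im(k)^2)))


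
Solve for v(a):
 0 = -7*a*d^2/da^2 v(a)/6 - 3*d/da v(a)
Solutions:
 v(a) = C1 + C2/a^(11/7)


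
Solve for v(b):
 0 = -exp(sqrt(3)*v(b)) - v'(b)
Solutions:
 v(b) = sqrt(3)*(2*log(1/(C1 + b)) - log(3))/6


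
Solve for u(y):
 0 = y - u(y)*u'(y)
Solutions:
 u(y) = -sqrt(C1 + y^2)
 u(y) = sqrt(C1 + y^2)


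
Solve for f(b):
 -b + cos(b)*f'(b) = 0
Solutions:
 f(b) = C1 + Integral(b/cos(b), b)


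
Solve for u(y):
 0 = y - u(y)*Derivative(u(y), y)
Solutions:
 u(y) = -sqrt(C1 + y^2)
 u(y) = sqrt(C1 + y^2)


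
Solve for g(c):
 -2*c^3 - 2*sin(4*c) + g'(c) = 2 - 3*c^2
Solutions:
 g(c) = C1 + c^4/2 - c^3 + 2*c - cos(4*c)/2


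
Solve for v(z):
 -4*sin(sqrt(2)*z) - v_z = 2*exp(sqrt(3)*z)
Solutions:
 v(z) = C1 - 2*sqrt(3)*exp(sqrt(3)*z)/3 + 2*sqrt(2)*cos(sqrt(2)*z)


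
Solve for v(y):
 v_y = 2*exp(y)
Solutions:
 v(y) = C1 + 2*exp(y)


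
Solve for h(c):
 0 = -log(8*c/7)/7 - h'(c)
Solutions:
 h(c) = C1 - c*log(c)/7 - 3*c*log(2)/7 + c/7 + c*log(7)/7


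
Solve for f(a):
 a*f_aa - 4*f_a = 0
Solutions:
 f(a) = C1 + C2*a^5


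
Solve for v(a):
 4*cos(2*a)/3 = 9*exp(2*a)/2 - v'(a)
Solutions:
 v(a) = C1 + 9*exp(2*a)/4 - 2*sin(2*a)/3


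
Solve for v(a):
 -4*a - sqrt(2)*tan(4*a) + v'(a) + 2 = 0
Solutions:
 v(a) = C1 + 2*a^2 - 2*a - sqrt(2)*log(cos(4*a))/4


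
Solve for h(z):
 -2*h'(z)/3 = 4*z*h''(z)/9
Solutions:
 h(z) = C1 + C2/sqrt(z)


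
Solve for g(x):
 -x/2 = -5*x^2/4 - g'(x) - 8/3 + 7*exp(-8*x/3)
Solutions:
 g(x) = C1 - 5*x^3/12 + x^2/4 - 8*x/3 - 21*exp(-8*x/3)/8


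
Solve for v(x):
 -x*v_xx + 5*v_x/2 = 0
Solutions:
 v(x) = C1 + C2*x^(7/2)


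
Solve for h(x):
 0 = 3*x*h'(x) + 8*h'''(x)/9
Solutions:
 h(x) = C1 + Integral(C2*airyai(-3*x/2) + C3*airybi(-3*x/2), x)


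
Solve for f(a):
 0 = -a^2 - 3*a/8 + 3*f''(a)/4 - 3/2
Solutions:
 f(a) = C1 + C2*a + a^4/9 + a^3/12 + a^2


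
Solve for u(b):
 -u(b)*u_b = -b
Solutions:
 u(b) = -sqrt(C1 + b^2)
 u(b) = sqrt(C1 + b^2)


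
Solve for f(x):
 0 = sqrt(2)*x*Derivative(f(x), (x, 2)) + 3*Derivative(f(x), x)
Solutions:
 f(x) = C1 + C2*x^(1 - 3*sqrt(2)/2)


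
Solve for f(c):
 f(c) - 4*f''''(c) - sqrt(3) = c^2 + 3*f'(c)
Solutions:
 f(c) = C1*exp(c*(-8/(1 + 3*sqrt(57))^(1/3) + (1 + 3*sqrt(57))^(1/3) + 4)/12)*sin(sqrt(3)*c*(8/(1 + 3*sqrt(57))^(1/3) + (1 + 3*sqrt(57))^(1/3))/12) + C2*exp(c*(-8/(1 + 3*sqrt(57))^(1/3) + (1 + 3*sqrt(57))^(1/3) + 4)/12)*cos(sqrt(3)*c*(8/(1 + 3*sqrt(57))^(1/3) + (1 + 3*sqrt(57))^(1/3))/12) + C3*exp(-c) + C4*exp(c*(-(1 + 3*sqrt(57))^(1/3) + 2 + 8/(1 + 3*sqrt(57))^(1/3))/6) + c^2 + 6*c + sqrt(3) + 18


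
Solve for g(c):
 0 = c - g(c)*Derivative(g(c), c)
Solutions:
 g(c) = -sqrt(C1 + c^2)
 g(c) = sqrt(C1 + c^2)


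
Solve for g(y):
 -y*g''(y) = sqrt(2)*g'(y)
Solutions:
 g(y) = C1 + C2*y^(1 - sqrt(2))


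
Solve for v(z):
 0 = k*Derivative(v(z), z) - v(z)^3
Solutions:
 v(z) = -sqrt(2)*sqrt(-k/(C1*k + z))/2
 v(z) = sqrt(2)*sqrt(-k/(C1*k + z))/2


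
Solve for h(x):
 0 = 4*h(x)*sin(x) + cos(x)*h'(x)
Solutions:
 h(x) = C1*cos(x)^4


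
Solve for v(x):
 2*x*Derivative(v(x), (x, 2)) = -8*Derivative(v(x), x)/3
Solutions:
 v(x) = C1 + C2/x^(1/3)


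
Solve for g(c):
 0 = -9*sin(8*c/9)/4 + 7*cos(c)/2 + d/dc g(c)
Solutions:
 g(c) = C1 - 7*sin(c)/2 - 81*cos(8*c/9)/32


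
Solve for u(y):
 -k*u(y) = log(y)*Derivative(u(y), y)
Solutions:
 u(y) = C1*exp(-k*li(y))


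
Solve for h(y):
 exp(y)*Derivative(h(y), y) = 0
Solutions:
 h(y) = C1


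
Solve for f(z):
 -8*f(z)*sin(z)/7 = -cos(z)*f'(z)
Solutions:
 f(z) = C1/cos(z)^(8/7)


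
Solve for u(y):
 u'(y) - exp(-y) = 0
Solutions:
 u(y) = C1 - exp(-y)


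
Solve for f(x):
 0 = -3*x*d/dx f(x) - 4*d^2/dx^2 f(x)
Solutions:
 f(x) = C1 + C2*erf(sqrt(6)*x/4)


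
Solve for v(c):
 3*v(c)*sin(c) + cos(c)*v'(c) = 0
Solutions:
 v(c) = C1*cos(c)^3


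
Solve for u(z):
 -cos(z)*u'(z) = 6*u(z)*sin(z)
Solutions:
 u(z) = C1*cos(z)^6


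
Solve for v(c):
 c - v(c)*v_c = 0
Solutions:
 v(c) = -sqrt(C1 + c^2)
 v(c) = sqrt(C1 + c^2)


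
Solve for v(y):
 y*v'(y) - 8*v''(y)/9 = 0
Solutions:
 v(y) = C1 + C2*erfi(3*y/4)


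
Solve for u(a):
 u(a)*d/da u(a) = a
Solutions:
 u(a) = -sqrt(C1 + a^2)
 u(a) = sqrt(C1 + a^2)


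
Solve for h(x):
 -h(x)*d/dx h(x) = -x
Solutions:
 h(x) = -sqrt(C1 + x^2)
 h(x) = sqrt(C1 + x^2)


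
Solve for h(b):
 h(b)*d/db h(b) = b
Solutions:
 h(b) = -sqrt(C1 + b^2)
 h(b) = sqrt(C1 + b^2)


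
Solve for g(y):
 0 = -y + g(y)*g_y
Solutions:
 g(y) = -sqrt(C1 + y^2)
 g(y) = sqrt(C1 + y^2)


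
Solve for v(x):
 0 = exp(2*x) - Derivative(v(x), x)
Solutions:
 v(x) = C1 + exp(2*x)/2


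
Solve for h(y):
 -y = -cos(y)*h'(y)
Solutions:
 h(y) = C1 + Integral(y/cos(y), y)
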